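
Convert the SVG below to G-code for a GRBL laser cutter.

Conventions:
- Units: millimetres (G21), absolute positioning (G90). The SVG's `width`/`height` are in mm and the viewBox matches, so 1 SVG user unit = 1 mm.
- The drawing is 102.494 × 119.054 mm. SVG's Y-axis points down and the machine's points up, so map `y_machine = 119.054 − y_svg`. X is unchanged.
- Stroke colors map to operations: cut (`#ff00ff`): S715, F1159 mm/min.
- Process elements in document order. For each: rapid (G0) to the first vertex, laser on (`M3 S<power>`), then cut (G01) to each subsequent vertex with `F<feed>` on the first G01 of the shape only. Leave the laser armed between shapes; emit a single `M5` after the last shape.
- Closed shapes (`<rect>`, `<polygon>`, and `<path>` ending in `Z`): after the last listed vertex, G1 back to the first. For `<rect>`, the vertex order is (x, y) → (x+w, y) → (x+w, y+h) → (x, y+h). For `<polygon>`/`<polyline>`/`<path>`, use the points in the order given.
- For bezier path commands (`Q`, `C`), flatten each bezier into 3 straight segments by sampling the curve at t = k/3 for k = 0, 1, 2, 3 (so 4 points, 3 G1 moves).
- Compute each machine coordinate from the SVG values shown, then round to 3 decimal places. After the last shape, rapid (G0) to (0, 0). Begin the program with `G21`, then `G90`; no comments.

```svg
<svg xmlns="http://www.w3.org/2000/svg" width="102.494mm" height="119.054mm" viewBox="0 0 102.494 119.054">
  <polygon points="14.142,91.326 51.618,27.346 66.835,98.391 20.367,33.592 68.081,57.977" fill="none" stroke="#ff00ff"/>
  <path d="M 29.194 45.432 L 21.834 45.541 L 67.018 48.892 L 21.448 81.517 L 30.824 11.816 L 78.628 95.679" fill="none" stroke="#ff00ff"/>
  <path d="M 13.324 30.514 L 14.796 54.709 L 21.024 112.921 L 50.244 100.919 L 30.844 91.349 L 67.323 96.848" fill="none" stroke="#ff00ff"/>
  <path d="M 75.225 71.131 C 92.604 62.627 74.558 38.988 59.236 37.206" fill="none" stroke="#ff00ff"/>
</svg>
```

Since the viewBox matches the mm dimensions, user units are millimetres directly. The only transform is the Y-flip y_m = 119.054 − y_svg.

Shape 1 is a closed polygon drawn with `<polygon>`. Its stroke #ff00ff means cut at S715, F1159. After flipping Y the toolpath is (14.142,27.728) → (51.618,91.708) → (66.835,20.663) → (20.367,85.462) → (68.081,61.077) → (14.142,27.728), returning to the start.

Shape 2 is a open polyline drawn with `<path>`. Its stroke #ff00ff means cut at S715, F1159. After flipping Y the toolpath is (29.194,73.622) → (21.834,73.513) → (67.018,70.162) → (21.448,37.537) → (30.824,107.238) → (78.628,23.375).

Shape 3 is a open polyline drawn with `<path>`. Its stroke #ff00ff means cut at S715, F1159. After flipping Y the toolpath is (13.324,88.540) → (14.796,64.345) → (21.024,6.133) → (50.244,18.135) → (30.844,27.705) → (67.323,22.206).

Shape 4 is a cubic bezier drawn with `<path>`. Its stroke #ff00ff means cut at S715, F1159. After flipping Y the toolpath is (75.225,47.923) → (82.209,60.102) → (74.053,74.150) → (59.236,81.848).

G21
G90
G0 X14.142 Y27.728
M3 S715
G01 X51.618 Y91.708 F1159
G01 X66.835 Y20.663
G01 X20.367 Y85.462
G01 X68.081 Y61.077
G01 X14.142 Y27.728
G0 X29.194 Y73.622
M3 S715
G01 X21.834 Y73.513 F1159
G01 X67.018 Y70.162
G01 X21.448 Y37.537
G01 X30.824 Y107.238
G01 X78.628 Y23.375
G0 X13.324 Y88.540
M3 S715
G01 X14.796 Y64.345 F1159
G01 X21.024 Y6.133
G01 X50.244 Y18.135
G01 X30.844 Y27.705
G01 X67.323 Y22.206
G0 X75.225 Y47.923
M3 S715
G01 X82.209 Y60.102 F1159
G01 X74.053 Y74.150
G01 X59.236 Y81.848
M5
G0 X0.000 Y0.000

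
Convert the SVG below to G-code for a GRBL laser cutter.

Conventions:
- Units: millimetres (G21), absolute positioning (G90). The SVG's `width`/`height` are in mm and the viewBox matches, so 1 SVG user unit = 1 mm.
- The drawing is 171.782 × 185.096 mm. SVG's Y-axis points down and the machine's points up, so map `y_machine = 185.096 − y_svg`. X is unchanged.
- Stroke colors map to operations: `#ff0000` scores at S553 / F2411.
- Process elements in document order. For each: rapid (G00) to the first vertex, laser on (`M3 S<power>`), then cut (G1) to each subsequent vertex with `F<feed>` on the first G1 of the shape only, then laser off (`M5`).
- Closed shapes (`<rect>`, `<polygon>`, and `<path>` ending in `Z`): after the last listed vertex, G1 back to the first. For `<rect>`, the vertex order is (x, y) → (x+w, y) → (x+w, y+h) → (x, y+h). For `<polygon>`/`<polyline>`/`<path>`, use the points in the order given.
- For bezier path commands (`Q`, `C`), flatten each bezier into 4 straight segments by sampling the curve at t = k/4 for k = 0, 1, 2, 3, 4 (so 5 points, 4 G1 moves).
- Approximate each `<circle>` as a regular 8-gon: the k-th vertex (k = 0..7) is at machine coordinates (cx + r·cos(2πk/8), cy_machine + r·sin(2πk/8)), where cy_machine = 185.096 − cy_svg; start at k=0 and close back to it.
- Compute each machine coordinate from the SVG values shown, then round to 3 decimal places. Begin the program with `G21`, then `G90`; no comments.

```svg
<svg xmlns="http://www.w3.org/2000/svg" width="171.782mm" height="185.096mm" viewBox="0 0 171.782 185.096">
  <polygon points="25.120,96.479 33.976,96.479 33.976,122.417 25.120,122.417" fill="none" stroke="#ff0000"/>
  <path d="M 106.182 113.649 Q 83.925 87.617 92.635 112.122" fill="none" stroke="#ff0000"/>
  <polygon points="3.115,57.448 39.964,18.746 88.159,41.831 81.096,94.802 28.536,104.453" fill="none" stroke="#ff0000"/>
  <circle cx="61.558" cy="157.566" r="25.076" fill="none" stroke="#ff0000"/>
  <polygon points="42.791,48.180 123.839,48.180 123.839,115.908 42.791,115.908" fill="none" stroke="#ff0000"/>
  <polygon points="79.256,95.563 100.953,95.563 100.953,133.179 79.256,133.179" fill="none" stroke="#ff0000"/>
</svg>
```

G21
G90
G00 X25.120 Y88.617
M3 S553
G1 X33.976 Y88.617 F2411
G1 X33.976 Y62.679
G1 X25.120 Y62.679
G1 X25.120 Y88.617
M5
G00 X106.182 Y71.447
M3 S553
G1 X96.989 Y81.304 F2411
G1 X91.667 Y84.845
G1 X90.215 Y82.068
G1 X92.635 Y72.974
M5
G00 X3.115 Y127.648
M3 S553
G1 X39.964 Y166.350 F2411
G1 X88.159 Y143.265
G1 X81.096 Y90.294
G1 X28.536 Y80.643
G1 X3.115 Y127.648
M5
G00 X86.634 Y27.530
M3 S553
G1 X79.289 Y45.261 F2411
G1 X61.558 Y52.606
G1 X43.827 Y45.261
G1 X36.482 Y27.530
G1 X43.827 Y9.799
G1 X61.558 Y2.454
G1 X79.289 Y9.799
G1 X86.634 Y27.530
M5
G00 X42.791 Y136.916
M3 S553
G1 X123.839 Y136.916 F2411
G1 X123.839 Y69.188
G1 X42.791 Y69.188
G1 X42.791 Y136.916
M5
G00 X79.256 Y89.533
M3 S553
G1 X100.953 Y89.533 F2411
G1 X100.953 Y51.917
G1 X79.256 Y51.917
G1 X79.256 Y89.533
M5

Since the viewBox matches the mm dimensions, user units are millimetres directly. The only transform is the Y-flip y_m = 185.096 − y_svg.

Shape 1 is a rectangle drawn with `<polygon>`. Its stroke #ff0000 means score at S553, F2411. After flipping Y the toolpath is (25.120,88.617) → (33.976,88.617) → (33.976,62.679) → (25.120,62.679) → (25.120,88.617), returning to the start.

Shape 2 is a quadratic bezier drawn with `<path>`. Its stroke #ff0000 means score at S553, F2411. After flipping Y the toolpath is (106.182,71.447) → (96.989,81.304) → (91.667,84.845) → (90.215,82.068) → (92.635,72.974).

Shape 3 is a regular polygon drawn with `<polygon>`. Its stroke #ff0000 means score at S553, F2411. After flipping Y the toolpath is (3.115,127.648) → (39.964,166.350) → (88.159,143.265) → (81.096,90.294) → (28.536,80.643) → (3.115,127.648), returning to the start.

Shape 4 is a circle drawn with `<circle>`. Its stroke #ff0000 means score at S553, F2411. After flipping Y the toolpath is (86.634,27.530) → (79.289,45.261) → (61.558,52.606) → (43.827,45.261) → (36.482,27.530) → (43.827,9.799) → (61.558,2.454) → (79.289,9.799) → (86.634,27.530), returning to the start.

Shape 5 is a rectangle drawn with `<polygon>`. Its stroke #ff0000 means score at S553, F2411. After flipping Y the toolpath is (42.791,136.916) → (123.839,136.916) → (123.839,69.188) → (42.791,69.188) → (42.791,136.916), returning to the start.

Shape 6 is a rectangle drawn with `<polygon>`. Its stroke #ff0000 means score at S553, F2411. After flipping Y the toolpath is (79.256,89.533) → (100.953,89.533) → (100.953,51.917) → (79.256,51.917) → (79.256,89.533), returning to the start.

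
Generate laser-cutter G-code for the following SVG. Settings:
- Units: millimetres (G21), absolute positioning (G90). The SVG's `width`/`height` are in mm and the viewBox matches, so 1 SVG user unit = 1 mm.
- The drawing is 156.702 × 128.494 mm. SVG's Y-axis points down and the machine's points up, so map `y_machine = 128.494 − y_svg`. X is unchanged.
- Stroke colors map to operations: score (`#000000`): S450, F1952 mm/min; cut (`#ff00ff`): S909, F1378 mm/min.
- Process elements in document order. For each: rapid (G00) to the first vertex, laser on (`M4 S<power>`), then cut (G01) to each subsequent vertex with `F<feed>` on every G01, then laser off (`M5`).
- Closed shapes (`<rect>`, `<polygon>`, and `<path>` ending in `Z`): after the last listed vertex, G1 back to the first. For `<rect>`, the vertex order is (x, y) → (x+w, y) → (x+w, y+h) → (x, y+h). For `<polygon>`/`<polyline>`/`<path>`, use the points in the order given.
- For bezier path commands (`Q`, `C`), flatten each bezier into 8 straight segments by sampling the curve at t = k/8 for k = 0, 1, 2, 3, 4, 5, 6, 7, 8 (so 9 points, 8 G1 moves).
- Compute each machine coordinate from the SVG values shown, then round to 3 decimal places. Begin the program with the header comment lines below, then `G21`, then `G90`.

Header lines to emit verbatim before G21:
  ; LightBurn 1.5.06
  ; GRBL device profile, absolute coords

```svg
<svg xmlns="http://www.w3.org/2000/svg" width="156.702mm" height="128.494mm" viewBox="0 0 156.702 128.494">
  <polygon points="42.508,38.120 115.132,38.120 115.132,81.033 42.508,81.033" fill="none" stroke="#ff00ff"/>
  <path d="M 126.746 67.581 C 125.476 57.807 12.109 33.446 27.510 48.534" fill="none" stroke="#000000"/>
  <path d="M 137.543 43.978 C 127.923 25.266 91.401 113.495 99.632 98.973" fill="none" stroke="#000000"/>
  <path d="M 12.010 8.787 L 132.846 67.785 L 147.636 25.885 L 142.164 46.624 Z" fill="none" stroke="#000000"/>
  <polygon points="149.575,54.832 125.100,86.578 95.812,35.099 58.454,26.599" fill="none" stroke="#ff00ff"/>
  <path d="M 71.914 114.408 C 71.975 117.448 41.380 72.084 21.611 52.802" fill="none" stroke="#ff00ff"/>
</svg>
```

Since the viewBox matches the mm dimensions, user units are millimetres directly. The only transform is the Y-flip y_m = 128.494 − y_svg.

Shape 1 is a rectangle drawn with `<polygon>`. Its stroke #ff00ff means cut at S909, F1378. After flipping Y the toolpath is (42.508,90.374) → (115.132,90.374) → (115.132,47.461) → (42.508,47.461) → (42.508,90.374), returning to the start.

Shape 2 is a cubic bezier drawn with `<path>`. Its stroke #000000 means score at S450, F1952. After flipping Y the toolpath is (126.746,60.913) → (121.486,65.156) → (108.539,70.134) → (90.728,75.213) → (70.876,79.760) → (51.806,83.141) → (36.340,84.724) → (27.300,83.874) → (27.510,79.960).

Shape 3 is a cubic bezier drawn with `<path>`. Its stroke #000000 means score at S450, F1952. After flipping Y the toolpath is (137.543,84.516) → (132.814,86.930) → (126.403,81.775) → (119.150,71.509) → (111.893,58.590) → (105.474,45.474) → (100.730,34.619) → (98.503,28.482) → (99.632,29.521).

Shape 4 is a closed polygon drawn with `<path>`. Its stroke #000000 means score at S450, F1952. After flipping Y the toolpath is (12.010,119.707) → (132.846,60.709) → (147.636,102.609) → (142.164,81.870) → (12.010,119.707), returning to the start.

Shape 5 is a closed polygon drawn with `<polygon>`. Its stroke #ff00ff means cut at S909, F1378. After flipping Y the toolpath is (149.575,73.662) → (125.100,41.916) → (95.812,93.395) → (58.454,101.895) → (149.575,73.662), returning to the start.

Shape 6 is a cubic bezier drawn with `<path>`. Its stroke #ff00ff means cut at S909, F1378. After flipping Y the toolpath is (71.914,14.086) → (70.581,15.069) → (66.860,19.718) → (61.237,27.158) → (54.199,36.518) → (46.231,46.924) → (37.819,57.504) → (29.451,67.384) → (21.611,75.692).

; LightBurn 1.5.06
; GRBL device profile, absolute coords
G21
G90
G00 X42.508 Y90.374
M4 S909
G01 X115.132 Y90.374 F1378
G01 X115.132 Y47.461 F1378
G01 X42.508 Y47.461 F1378
G01 X42.508 Y90.374 F1378
M5
G00 X126.746 Y60.913
M4 S450
G01 X121.486 Y65.156 F1952
G01 X108.539 Y70.134 F1952
G01 X90.728 Y75.213 F1952
G01 X70.876 Y79.760 F1952
G01 X51.806 Y83.141 F1952
G01 X36.340 Y84.724 F1952
G01 X27.300 Y83.874 F1952
G01 X27.510 Y79.960 F1952
M5
G00 X137.543 Y84.516
M4 S450
G01 X132.814 Y86.930 F1952
G01 X126.403 Y81.775 F1952
G01 X119.150 Y71.509 F1952
G01 X111.893 Y58.590 F1952
G01 X105.474 Y45.474 F1952
G01 X100.730 Y34.619 F1952
G01 X98.503 Y28.482 F1952
G01 X99.632 Y29.521 F1952
M5
G00 X12.010 Y119.707
M4 S450
G01 X132.846 Y60.709 F1952
G01 X147.636 Y102.609 F1952
G01 X142.164 Y81.870 F1952
G01 X12.010 Y119.707 F1952
M5
G00 X149.575 Y73.662
M4 S909
G01 X125.100 Y41.916 F1378
G01 X95.812 Y93.395 F1378
G01 X58.454 Y101.895 F1378
G01 X149.575 Y73.662 F1378
M5
G00 X71.914 Y14.086
M4 S909
G01 X70.581 Y15.069 F1378
G01 X66.860 Y19.718 F1378
G01 X61.237 Y27.158 F1378
G01 X54.199 Y36.518 F1378
G01 X46.231 Y46.924 F1378
G01 X37.819 Y57.504 F1378
G01 X29.451 Y67.384 F1378
G01 X21.611 Y75.692 F1378
M5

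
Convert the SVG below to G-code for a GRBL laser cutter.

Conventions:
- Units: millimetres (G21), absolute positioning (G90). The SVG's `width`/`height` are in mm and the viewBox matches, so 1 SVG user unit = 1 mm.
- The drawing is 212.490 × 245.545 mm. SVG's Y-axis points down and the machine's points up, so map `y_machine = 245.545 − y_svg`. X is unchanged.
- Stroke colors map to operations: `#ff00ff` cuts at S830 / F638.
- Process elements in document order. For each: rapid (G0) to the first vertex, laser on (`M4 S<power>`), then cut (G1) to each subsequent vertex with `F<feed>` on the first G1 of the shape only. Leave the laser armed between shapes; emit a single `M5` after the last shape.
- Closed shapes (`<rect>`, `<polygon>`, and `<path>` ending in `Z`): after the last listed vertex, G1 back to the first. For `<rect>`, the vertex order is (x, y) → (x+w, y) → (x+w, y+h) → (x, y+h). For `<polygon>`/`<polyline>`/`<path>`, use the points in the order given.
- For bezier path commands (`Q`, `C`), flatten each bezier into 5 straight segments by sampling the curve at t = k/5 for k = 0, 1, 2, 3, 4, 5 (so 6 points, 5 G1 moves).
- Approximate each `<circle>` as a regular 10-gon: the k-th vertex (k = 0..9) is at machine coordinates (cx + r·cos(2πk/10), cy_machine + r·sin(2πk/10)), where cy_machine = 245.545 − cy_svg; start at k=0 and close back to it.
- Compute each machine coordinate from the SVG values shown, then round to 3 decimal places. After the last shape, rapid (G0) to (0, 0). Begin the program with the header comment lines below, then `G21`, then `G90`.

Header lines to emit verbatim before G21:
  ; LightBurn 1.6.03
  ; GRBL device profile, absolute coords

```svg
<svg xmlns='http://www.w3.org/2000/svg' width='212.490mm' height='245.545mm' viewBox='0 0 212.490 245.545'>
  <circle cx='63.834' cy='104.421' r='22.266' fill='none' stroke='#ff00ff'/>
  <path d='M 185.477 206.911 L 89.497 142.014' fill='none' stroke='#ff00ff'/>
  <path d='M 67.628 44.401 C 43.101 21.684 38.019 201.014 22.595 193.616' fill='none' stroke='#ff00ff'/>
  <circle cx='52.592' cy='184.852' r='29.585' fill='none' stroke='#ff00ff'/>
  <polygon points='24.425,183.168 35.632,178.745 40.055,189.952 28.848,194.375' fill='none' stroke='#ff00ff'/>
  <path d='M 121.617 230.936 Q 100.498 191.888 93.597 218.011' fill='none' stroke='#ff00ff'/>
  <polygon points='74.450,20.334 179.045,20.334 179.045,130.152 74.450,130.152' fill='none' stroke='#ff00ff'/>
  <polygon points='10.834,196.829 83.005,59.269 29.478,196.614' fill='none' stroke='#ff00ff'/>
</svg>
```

; LightBurn 1.6.03
; GRBL device profile, absolute coords
G21
G90
G0 X86.100 Y141.124
M4 S830
G1 X81.848 Y154.212 F638
G1 X70.715 Y162.300
G1 X56.953 Y162.300
G1 X45.820 Y154.212
G1 X41.568 Y141.124
G1 X45.820 Y128.036
G1 X56.953 Y119.948
G1 X70.715 Y119.948
G1 X81.848 Y128.036
G1 X86.100 Y141.124
G0 X185.477 Y38.634
M4 S830
G1 X89.497 Y103.531 F638
G0 X67.628 Y201.144
M4 S830
G1 X55.007 Y193.639 F638
G1 X45.623 Y156.303
G1 X38.046 Y107.799
G1 X30.847 Y66.787
G1 X22.595 Y51.929
G0 X82.177 Y60.693
M4 S830
G1 X76.527 Y78.083 F638
G1 X61.734 Y88.830
G1 X43.450 Y88.830
G1 X28.657 Y78.083
G1 X23.007 Y60.693
G1 X28.657 Y43.303
G1 X43.450 Y32.556
G1 X61.734 Y32.556
G1 X76.527 Y43.303
G1 X82.177 Y60.693
G0 X24.425 Y62.377
M4 S830
G1 X35.632 Y66.800 F638
G1 X40.055 Y55.593
G1 X28.848 Y51.170
G1 X24.425 Y62.377
G0 X121.617 Y14.609
M4 S830
G1 X113.738 Y27.621 F638
G1 X106.997 Y35.420
G1 X101.393 Y38.005
G1 X96.926 Y35.376
G1 X93.597 Y27.534
G0 X74.450 Y225.211
M4 S830
G1 X179.045 Y225.211 F638
G1 X179.045 Y115.393
G1 X74.450 Y115.393
G1 X74.450 Y225.211
G0 X10.834 Y48.716
M4 S830
G1 X83.005 Y186.276 F638
G1 X29.478 Y48.931
G1 X10.834 Y48.716
M5
G0 X0.000 Y0.000

Since the viewBox matches the mm dimensions, user units are millimetres directly. The only transform is the Y-flip y_m = 245.545 − y_svg.

Shape 1 is a circle drawn with `<circle>`. Its stroke #ff00ff means cut at S830, F638. After flipping Y the toolpath is (86.100,141.124) → (81.848,154.212) → (70.715,162.300) → (56.953,162.300) → (45.820,154.212) → (41.568,141.124) → (45.820,128.036) → (56.953,119.948) → (70.715,119.948) → (81.848,128.036) → (86.100,141.124), returning to the start.

Shape 2 is a line segment drawn with `<path>`. Its stroke #ff00ff means cut at S830, F638. After flipping Y the toolpath is (185.477,38.634) → (89.497,103.531).

Shape 3 is a cubic bezier drawn with `<path>`. Its stroke #ff00ff means cut at S830, F638. After flipping Y the toolpath is (67.628,201.144) → (55.007,193.639) → (45.623,156.303) → (38.046,107.799) → (30.847,66.787) → (22.595,51.929).

Shape 4 is a circle drawn with `<circle>`. Its stroke #ff00ff means cut at S830, F638. After flipping Y the toolpath is (82.177,60.693) → (76.527,78.083) → (61.734,88.830) → (43.450,88.830) → (28.657,78.083) → (23.007,60.693) → (28.657,43.303) → (43.450,32.556) → (61.734,32.556) → (76.527,43.303) → (82.177,60.693), returning to the start.

Shape 5 is a regular polygon drawn with `<polygon>`. Its stroke #ff00ff means cut at S830, F638. After flipping Y the toolpath is (24.425,62.377) → (35.632,66.800) → (40.055,55.593) → (28.848,51.170) → (24.425,62.377), returning to the start.

Shape 6 is a quadratic bezier drawn with `<path>`. Its stroke #ff00ff means cut at S830, F638. After flipping Y the toolpath is (121.617,14.609) → (113.738,27.621) → (106.997,35.420) → (101.393,38.005) → (96.926,35.376) → (93.597,27.534).

Shape 7 is a rectangle drawn with `<polygon>`. Its stroke #ff00ff means cut at S830, F638. After flipping Y the toolpath is (74.450,225.211) → (179.045,225.211) → (179.045,115.393) → (74.450,115.393) → (74.450,225.211), returning to the start.

Shape 8 is a closed polygon drawn with `<polygon>`. Its stroke #ff00ff means cut at S830, F638. After flipping Y the toolpath is (10.834,48.716) → (83.005,186.276) → (29.478,48.931) → (10.834,48.716), returning to the start.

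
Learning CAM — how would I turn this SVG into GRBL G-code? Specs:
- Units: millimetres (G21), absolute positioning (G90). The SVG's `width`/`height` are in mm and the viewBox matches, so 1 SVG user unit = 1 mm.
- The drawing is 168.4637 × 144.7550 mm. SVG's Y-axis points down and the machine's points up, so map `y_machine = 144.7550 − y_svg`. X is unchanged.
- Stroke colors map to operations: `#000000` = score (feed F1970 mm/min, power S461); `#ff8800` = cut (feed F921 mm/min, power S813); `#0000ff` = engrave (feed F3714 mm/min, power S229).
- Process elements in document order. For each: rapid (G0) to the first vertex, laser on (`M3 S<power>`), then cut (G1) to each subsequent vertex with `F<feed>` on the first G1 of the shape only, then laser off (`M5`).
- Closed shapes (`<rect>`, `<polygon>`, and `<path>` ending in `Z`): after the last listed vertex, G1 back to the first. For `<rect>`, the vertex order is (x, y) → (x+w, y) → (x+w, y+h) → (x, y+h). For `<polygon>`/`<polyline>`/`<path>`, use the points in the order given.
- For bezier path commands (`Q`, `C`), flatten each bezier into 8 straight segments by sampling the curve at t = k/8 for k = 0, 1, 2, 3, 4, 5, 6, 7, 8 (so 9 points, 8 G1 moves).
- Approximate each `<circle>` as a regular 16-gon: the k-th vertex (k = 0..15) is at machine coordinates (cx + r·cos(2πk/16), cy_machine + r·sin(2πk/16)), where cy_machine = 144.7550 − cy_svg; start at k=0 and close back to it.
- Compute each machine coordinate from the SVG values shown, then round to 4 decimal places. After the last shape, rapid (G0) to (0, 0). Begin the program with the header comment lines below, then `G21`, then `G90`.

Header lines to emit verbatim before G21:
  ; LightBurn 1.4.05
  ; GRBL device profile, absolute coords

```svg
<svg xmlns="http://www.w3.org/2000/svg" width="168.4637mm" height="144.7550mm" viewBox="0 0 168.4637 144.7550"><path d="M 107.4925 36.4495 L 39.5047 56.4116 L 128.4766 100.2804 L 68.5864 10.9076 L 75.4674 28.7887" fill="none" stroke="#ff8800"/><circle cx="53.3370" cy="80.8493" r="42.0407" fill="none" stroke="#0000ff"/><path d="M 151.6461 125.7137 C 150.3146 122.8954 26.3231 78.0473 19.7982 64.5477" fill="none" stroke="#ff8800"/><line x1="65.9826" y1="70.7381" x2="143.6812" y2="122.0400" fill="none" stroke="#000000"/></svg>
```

; LightBurn 1.4.05
; GRBL device profile, absolute coords
G21
G90
G0 X107.4925 Y108.3055
M3 S813
G1 X39.5047 Y88.3434 F921
G1 X128.4766 Y44.4746
G1 X68.5864 Y133.8474
G1 X75.4674 Y115.9663
M5
G0 X95.3777 Y63.9057
M3 S229
G1 X92.1775 Y79.9940 F3714
G1 X83.0643 Y93.6330
G1 X69.4253 Y102.7462
G1 X53.3370 Y105.9464
G1 X37.2487 Y102.7462
G1 X23.6097 Y93.6330
G1 X14.4965 Y79.9940
G1 X11.2963 Y63.9057
G1 X14.4965 Y47.8174
G1 X23.6097 Y34.1784
G1 X37.2487 Y25.0652
G1 X53.3370 Y21.8650
G1 X69.4253 Y25.0652
G1 X83.0643 Y34.1784
G1 X92.1775 Y47.8174
G1 X95.3777 Y63.9057
M5
G0 X151.6461 Y19.0413
M3 S813
G1 X145.8661 Y21.9250 F921
G1 X131.4007 Y27.8891
G1 X111.0639 Y36.0737
G1 X87.6697 Y45.6188
G1 X64.0320 Y55.6647
G1 X42.9649 Y65.3513
G1 X27.2823 Y73.8188
G1 X19.7982 Y80.2073
M5
G0 X65.9826 Y74.0169
M3 S461
G1 X143.6812 Y22.7150 F1970
M5
G0 X0.0000 Y0.0000

viewBox `0 0 168.4637 144.7550` with mm width/height → 1 unit = 1 mm. Flip: y_m = 144.7550 − y_svg.

**Shape 1** — `<path>` open polyline, stroke `#ff8800` → cut (S813, F921). Machine vertices: (107.4925,108.3055) → (39.5047,88.3434) → (128.4766,44.4746) → (68.5864,133.8474) → (75.4674,115.9663). Open path.

**Shape 2** — `<circle>` circle, stroke `#0000ff` → engrave (S229, F3714). Machine vertices: (95.3777,63.9057) → (92.1775,79.9940) → (83.0643,93.6330) → (69.4253,102.7462) → (53.3370,105.9464) → (37.2487,102.7462) → (23.6097,93.6330) → (14.4965,79.9940) → (11.2963,63.9057) → (14.4965,47.8174) → (23.6097,34.1784) → (37.2487,25.0652) → (53.3370,21.8650) → (69.4253,25.0652) → (83.0643,34.1784) → (92.1775,47.8174) → (95.3777,63.9057). Closed: final G1 returns to the first vertex.

**Shape 3** — `<path>` cubic bezier, stroke `#ff8800` → cut (S813, F921). Control points (SVG): P0=(151.6461,125.7137), P1=(150.3146,122.8954), P2=(26.3231,78.0473), P3=(19.7982,64.5477); sampled at t=k/8. Machine vertices: (151.6461,19.0413) → (145.8661,21.9250) → (131.4007,27.8891) → (111.0639,36.0737) → (87.6697,45.6188) → (64.0320,55.6647) → (42.9649,65.3513) → (27.2823,73.8188) → (19.7982,80.2073). Open path.

**Shape 4** — `<line>` line segment, stroke `#000000` → score (S461, F1970). Machine vertices: (65.9826,74.0169) → (143.6812,22.7150). Open path.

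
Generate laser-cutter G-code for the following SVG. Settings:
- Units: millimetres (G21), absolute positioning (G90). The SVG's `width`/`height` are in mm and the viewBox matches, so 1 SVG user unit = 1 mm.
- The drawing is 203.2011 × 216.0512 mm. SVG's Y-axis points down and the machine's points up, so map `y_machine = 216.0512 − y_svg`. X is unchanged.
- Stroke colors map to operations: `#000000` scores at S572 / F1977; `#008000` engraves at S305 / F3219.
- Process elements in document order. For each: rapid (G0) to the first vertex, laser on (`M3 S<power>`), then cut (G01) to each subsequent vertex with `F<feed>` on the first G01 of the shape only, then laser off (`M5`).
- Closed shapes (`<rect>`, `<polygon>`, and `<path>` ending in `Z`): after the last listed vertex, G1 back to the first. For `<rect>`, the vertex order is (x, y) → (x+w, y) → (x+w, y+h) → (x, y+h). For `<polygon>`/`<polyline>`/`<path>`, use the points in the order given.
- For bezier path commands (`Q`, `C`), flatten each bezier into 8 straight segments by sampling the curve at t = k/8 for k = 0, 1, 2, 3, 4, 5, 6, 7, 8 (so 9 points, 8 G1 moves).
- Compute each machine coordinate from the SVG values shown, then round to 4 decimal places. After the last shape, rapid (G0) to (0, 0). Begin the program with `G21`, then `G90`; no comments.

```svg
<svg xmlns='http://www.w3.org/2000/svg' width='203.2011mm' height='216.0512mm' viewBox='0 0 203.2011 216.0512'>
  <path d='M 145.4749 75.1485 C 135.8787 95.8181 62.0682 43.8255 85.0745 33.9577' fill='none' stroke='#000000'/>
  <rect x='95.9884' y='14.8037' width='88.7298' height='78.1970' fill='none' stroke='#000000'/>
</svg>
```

G21
G90
G0 X145.4749 Y140.9027
M3 S572
G01 X139.1808 Y136.3334 F1977
G01 X128.7537 Y137.2311
G01 X116.0806 Y142.2505
G01 X103.0488 Y150.0466
G01 X91.5451 Y159.2740
G01 X83.4568 Y168.5878
G01 X80.6709 Y176.6427
G01 X85.0745 Y182.0935
M5
G0 X95.9884 Y201.2475
M3 S572
G01 X184.7182 Y201.2475 F1977
G01 X184.7182 Y123.0505
G01 X95.9884 Y123.0505
G01 X95.9884 Y201.2475
M5
G0 X0.0000 Y0.0000

Since the viewBox matches the mm dimensions, user units are millimetres directly. The only transform is the Y-flip y_m = 216.0512 − y_svg.

Shape 1 is a cubic bezier drawn with `<path>`. Its stroke #000000 means score at S572, F1977. After flipping Y the toolpath is (145.4749,140.9027) → (139.1808,136.3334) → (128.7537,137.2311) → (116.0806,142.2505) → (103.0488,150.0466) → (91.5451,159.2740) → (83.4568,168.5878) → (80.6709,176.6427) → (85.0745,182.0935).

Shape 2 is a rectangle drawn with `<rect>`. Its stroke #000000 means score at S572, F1977. After flipping Y the toolpath is (95.9884,201.2475) → (184.7182,201.2475) → (184.7182,123.0505) → (95.9884,123.0505) → (95.9884,201.2475), returning to the start.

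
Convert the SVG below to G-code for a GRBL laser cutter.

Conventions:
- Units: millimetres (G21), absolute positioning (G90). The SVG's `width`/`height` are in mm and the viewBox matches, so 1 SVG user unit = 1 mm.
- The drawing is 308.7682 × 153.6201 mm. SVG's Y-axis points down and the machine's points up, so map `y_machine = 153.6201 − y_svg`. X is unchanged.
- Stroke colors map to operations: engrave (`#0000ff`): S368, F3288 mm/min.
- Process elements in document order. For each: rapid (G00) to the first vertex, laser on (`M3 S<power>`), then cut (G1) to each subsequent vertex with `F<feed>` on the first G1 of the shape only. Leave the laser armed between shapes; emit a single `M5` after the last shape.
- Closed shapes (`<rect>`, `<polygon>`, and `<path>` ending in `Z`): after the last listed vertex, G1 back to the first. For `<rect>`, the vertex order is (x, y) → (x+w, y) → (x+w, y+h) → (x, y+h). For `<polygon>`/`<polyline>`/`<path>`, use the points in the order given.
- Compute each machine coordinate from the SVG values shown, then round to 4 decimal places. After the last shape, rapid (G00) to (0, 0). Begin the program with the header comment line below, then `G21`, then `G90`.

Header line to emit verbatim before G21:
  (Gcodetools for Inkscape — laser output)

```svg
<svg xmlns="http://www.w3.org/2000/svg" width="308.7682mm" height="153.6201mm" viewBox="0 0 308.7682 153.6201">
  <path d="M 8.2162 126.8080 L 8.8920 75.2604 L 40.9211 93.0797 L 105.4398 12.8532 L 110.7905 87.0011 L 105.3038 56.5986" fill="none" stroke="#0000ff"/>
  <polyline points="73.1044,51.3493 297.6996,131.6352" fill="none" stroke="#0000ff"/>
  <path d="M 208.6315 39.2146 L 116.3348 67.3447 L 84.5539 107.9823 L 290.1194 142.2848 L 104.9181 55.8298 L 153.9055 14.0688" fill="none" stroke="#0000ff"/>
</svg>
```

(Gcodetools for Inkscape — laser output)
G21
G90
G00 X8.2162 Y26.8121
M3 S368
G1 X8.8920 Y78.3597 F3288
G1 X40.9211 Y60.5404
G1 X105.4398 Y140.7669
G1 X110.7905 Y66.6190
G1 X105.3038 Y97.0215
G00 X73.1044 Y102.2708
M3 S368
G1 X297.6996 Y21.9849 F3288
G00 X208.6315 Y114.4055
M3 S368
G1 X116.3348 Y86.2754 F3288
G1 X84.5539 Y45.6378
G1 X290.1194 Y11.3353
G1 X104.9181 Y97.7903
G1 X153.9055 Y139.5513
M5
G00 X0.0000 Y0.0000

viewBox `0 0 308.7682 153.6201` with mm width/height → 1 unit = 1 mm. Flip: y_m = 153.6201 − y_svg.

**Shape 1** — `<path>` open polyline, stroke `#0000ff` → engrave (S368, F3288). Machine vertices: (8.2162,26.8121) → (8.8920,78.3597) → (40.9211,60.5404) → (105.4398,140.7669) → (110.7905,66.6190) → (105.3038,97.0215). Open path.

**Shape 2** — `<polyline>` line segment, stroke `#0000ff` → engrave (S368, F3288). Machine vertices: (73.1044,102.2708) → (297.6996,21.9849). Open path.

**Shape 3** — `<path>` open polyline, stroke `#0000ff` → engrave (S368, F3288). Machine vertices: (208.6315,114.4055) → (116.3348,86.2754) → (84.5539,45.6378) → (290.1194,11.3353) → (104.9181,97.7903) → (153.9055,139.5513). Open path.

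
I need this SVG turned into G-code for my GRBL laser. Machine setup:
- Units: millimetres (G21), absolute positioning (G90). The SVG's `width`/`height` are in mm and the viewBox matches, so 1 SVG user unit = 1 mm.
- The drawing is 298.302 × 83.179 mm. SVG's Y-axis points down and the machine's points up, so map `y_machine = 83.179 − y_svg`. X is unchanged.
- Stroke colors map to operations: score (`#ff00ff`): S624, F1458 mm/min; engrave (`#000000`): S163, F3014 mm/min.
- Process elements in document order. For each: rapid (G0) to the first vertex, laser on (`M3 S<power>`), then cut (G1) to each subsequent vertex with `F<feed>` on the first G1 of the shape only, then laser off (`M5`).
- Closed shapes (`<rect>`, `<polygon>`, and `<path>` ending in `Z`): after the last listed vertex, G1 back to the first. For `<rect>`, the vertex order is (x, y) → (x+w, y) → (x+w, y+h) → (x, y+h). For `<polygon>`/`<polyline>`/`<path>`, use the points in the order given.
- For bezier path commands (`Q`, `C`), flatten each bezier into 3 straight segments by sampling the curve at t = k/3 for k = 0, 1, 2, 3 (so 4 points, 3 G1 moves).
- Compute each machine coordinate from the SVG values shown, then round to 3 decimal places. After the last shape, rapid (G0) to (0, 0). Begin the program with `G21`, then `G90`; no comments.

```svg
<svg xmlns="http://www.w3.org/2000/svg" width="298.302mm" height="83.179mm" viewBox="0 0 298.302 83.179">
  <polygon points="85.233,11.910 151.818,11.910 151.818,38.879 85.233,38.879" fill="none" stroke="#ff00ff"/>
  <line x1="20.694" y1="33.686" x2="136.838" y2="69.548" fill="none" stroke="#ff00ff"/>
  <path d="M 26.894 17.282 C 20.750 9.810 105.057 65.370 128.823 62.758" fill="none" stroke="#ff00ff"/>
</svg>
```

viewBox `0 0 298.302 83.179` with mm width/height → 1 unit = 1 mm. Flip: y_m = 83.179 − y_svg.

**Shape 1** — `<polygon>` rectangle, stroke `#ff00ff` → score (S624, F1458). Machine vertices: (85.233,71.269) → (151.818,71.269) → (151.818,44.300) → (85.233,44.300) → (85.233,71.269). Closed: final G1 returns to the first vertex.

**Shape 2** — `<line>` line segment, stroke `#ff00ff` → score (S624, F1458). Machine vertices: (20.694,49.493) → (136.838,13.631). Open path.

**Shape 3** — `<path>` cubic bezier, stroke `#ff00ff` → score (S624, F1458). Control points (SVG): P0=(26.894,17.282), P1=(20.750,9.810), P2=(105.057,65.370), P3=(128.823,62.758); sampled at t=k/3. Machine vertices: (26.894,65.897) → (45.308,56.847) → (90.469,32.711) → (128.823,20.421). Open path.

G21
G90
G0 X85.233 Y71.269
M3 S624
G1 X151.818 Y71.269 F1458
G1 X151.818 Y44.300
G1 X85.233 Y44.300
G1 X85.233 Y71.269
M5
G0 X20.694 Y49.493
M3 S624
G1 X136.838 Y13.631 F1458
M5
G0 X26.894 Y65.897
M3 S624
G1 X45.308 Y56.847 F1458
G1 X90.469 Y32.711
G1 X128.823 Y20.421
M5
G0 X0.000 Y0.000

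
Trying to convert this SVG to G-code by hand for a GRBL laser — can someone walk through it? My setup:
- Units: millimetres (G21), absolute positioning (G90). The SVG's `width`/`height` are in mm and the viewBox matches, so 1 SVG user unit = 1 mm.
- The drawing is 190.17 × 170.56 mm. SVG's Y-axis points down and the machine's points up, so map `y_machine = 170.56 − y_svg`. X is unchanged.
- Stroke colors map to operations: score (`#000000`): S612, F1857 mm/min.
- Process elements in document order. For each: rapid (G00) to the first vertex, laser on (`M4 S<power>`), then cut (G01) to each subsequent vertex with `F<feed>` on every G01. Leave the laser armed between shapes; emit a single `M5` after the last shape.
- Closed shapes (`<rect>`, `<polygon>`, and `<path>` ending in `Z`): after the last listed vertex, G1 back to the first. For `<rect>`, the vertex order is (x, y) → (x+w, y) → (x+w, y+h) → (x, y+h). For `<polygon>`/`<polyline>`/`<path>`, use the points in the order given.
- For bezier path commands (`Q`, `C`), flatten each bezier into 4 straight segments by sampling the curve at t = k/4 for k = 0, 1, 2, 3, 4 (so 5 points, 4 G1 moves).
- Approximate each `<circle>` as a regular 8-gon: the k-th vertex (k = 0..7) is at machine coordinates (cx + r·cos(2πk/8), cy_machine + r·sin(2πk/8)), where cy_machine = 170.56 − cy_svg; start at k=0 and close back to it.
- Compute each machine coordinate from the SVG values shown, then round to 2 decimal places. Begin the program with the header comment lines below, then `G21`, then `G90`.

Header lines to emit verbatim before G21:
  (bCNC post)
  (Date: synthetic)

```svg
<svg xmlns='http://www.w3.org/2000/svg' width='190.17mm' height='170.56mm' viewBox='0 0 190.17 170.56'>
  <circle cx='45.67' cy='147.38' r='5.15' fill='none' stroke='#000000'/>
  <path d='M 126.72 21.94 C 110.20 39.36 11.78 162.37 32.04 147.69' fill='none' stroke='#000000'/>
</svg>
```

1 u = 1 mm; y_m = 170.56 − y.

[1] `<circle>` circle, #000000→score S612 F1857: (50.82,23.18) → (49.31,26.82) → (45.67,28.33) → (42.03,26.82) → (40.52,23.18) → (42.03,19.54) → (45.67,18.03) → (49.31,19.54) → (50.82,23.18) (closed)

[2] `<path>` cubic bezier, #000000→score S612 F1857: (126.72,148.62) → (102.11,119.56) → (65.59,73.71) → (35.96,33.88) → (32.04,22.87)

(bCNC post)
(Date: synthetic)
G21
G90
G00 X50.82 Y23.18
M4 S612
G01 X49.31 Y26.82 F1857
G01 X45.67 Y28.33 F1857
G01 X42.03 Y26.82 F1857
G01 X40.52 Y23.18 F1857
G01 X42.03 Y19.54 F1857
G01 X45.67 Y18.03 F1857
G01 X49.31 Y19.54 F1857
G01 X50.82 Y23.18 F1857
G00 X126.72 Y148.62
M4 S612
G01 X102.11 Y119.56 F1857
G01 X65.59 Y73.71 F1857
G01 X35.96 Y33.88 F1857
G01 X32.04 Y22.87 F1857
M5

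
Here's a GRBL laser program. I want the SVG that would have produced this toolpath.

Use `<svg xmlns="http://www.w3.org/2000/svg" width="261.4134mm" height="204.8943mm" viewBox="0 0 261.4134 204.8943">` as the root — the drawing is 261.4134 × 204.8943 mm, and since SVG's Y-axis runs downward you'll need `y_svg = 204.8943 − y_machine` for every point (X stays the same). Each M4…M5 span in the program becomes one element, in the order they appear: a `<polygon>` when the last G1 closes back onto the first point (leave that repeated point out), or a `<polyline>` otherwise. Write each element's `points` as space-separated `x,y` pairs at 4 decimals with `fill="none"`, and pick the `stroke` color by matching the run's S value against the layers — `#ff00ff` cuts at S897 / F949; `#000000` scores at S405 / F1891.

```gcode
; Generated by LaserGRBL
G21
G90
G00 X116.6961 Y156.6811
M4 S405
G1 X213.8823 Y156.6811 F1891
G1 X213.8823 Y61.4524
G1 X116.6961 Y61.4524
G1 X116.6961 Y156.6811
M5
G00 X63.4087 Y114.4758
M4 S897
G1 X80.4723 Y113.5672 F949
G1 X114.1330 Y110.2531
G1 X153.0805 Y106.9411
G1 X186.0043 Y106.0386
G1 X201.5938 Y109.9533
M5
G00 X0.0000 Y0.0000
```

<svg xmlns="http://www.w3.org/2000/svg" width="261.4134mm" height="204.8943mm" viewBox="0 0 261.4134 204.8943">
  <polygon points="116.6961,48.2132 213.8823,48.2132 213.8823,143.4419 116.6961,143.4419" fill="none" stroke="#000000"/>
  <polyline points="63.4087,90.4185 80.4723,91.3271 114.1330,94.6412 153.0805,97.9532 186.0043,98.8557 201.5938,94.9410" fill="none" stroke="#ff00ff"/>
</svg>

Each laser-on run becomes one SVG element. Flip Y back into SVG space with y_svg = 204.8943 − y_machine.

Run 1: S405 ⇒ score layer `#000000`. The run returns to its start, so emit a `<polygon>` with points (Y-flipped): 116.6961,48.2132 213.8823,48.2132 213.8823,143.4419 116.6961,143.4419.

Run 2: the run's S897 means `#ff00ff` (cut). The run is open, so emit a `<polyline>` with points (Y-flipped): 63.4087,90.4185 80.4723,91.3271 114.1330,94.6412 153.0805,97.9532 186.0043,98.8557 201.5938,94.9410.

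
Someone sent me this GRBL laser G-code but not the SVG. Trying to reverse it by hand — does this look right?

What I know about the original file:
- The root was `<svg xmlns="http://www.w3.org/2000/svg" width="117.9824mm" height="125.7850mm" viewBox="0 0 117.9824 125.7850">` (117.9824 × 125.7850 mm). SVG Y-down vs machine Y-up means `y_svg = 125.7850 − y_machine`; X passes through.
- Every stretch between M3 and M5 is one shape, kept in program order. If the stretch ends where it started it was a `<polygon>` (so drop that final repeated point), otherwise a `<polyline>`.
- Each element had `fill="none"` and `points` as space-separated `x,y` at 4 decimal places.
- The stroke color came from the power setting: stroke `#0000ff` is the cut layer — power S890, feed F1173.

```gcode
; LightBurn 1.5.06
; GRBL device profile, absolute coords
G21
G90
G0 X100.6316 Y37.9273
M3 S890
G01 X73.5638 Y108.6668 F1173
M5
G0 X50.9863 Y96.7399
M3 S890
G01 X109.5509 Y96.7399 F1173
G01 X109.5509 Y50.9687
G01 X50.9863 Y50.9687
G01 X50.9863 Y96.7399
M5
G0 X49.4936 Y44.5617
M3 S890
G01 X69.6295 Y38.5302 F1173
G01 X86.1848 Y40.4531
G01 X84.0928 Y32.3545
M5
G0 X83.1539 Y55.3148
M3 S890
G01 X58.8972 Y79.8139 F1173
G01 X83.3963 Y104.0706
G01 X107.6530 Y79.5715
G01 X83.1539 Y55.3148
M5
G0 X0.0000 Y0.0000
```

<svg xmlns="http://www.w3.org/2000/svg" width="117.9824mm" height="125.7850mm" viewBox="0 0 117.9824 125.7850">
  <polyline points="100.6316,87.8577 73.5638,17.1182" fill="none" stroke="#0000ff"/>
  <polygon points="50.9863,29.0451 109.5509,29.0451 109.5509,74.8163 50.9863,74.8163" fill="none" stroke="#0000ff"/>
  <polyline points="49.4936,81.2233 69.6295,87.2548 86.1848,85.3319 84.0928,93.4305" fill="none" stroke="#0000ff"/>
  <polygon points="83.1539,70.4702 58.8972,45.9711 83.3963,21.7144 107.6530,46.2135" fill="none" stroke="#0000ff"/>
</svg>

Each laser-on run becomes one SVG element. Flip Y back into SVG space with y_svg = 125.7850 − y_machine. Every run uses S890, so all elements get stroke `#0000ff` (cut).

Run 1: The run is open, so emit a `<polyline>` with points (Y-flipped): 100.6316,87.8577 73.5638,17.1182.

Run 2: The run returns to its start, so emit a `<polygon>` with points (Y-flipped): 50.9863,29.0451 109.5509,29.0451 109.5509,74.8163 50.9863,74.8163.

Run 3: The run is open, so emit a `<polyline>` with points (Y-flipped): 49.4936,81.2233 69.6295,87.2548 86.1848,85.3319 84.0928,93.4305.

Run 4: The run returns to its start, so emit a `<polygon>` with points (Y-flipped): 83.1539,70.4702 58.8972,45.9711 83.3963,21.7144 107.6530,46.2135.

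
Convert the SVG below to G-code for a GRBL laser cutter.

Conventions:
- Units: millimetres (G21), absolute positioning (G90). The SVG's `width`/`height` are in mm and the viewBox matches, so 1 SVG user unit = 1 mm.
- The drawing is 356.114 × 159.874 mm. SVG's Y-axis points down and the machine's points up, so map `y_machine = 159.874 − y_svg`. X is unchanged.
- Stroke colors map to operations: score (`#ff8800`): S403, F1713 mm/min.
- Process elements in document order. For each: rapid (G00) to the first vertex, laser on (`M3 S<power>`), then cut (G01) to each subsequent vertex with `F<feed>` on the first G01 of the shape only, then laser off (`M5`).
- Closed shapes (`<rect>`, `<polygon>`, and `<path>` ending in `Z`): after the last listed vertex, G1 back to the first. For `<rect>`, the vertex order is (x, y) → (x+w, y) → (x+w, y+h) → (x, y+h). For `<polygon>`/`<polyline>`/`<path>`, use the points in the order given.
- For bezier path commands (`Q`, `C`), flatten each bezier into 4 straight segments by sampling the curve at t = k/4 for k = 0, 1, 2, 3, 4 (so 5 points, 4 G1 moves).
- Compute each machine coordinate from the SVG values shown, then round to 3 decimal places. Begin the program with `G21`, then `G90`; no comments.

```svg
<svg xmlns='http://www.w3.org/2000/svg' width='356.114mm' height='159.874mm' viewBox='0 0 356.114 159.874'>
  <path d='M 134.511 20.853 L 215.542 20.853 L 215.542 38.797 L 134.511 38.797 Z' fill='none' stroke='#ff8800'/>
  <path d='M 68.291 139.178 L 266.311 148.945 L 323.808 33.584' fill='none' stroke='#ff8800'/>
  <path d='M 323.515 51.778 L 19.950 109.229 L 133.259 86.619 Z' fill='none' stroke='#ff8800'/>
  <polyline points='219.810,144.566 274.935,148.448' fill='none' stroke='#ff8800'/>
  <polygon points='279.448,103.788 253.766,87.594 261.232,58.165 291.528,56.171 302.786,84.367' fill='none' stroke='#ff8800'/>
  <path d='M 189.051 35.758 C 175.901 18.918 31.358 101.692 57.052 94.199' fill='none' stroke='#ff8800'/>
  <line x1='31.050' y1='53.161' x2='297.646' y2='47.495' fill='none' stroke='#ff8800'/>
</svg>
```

G21
G90
G00 X134.511 Y139.021
M3 S403
G01 X215.542 Y139.021 F1713
G01 X215.542 Y121.077
G01 X134.511 Y121.077
G01 X134.511 Y139.021
M5
G00 X68.291 Y20.696
M3 S403
G01 X266.311 Y10.929 F1713
G01 X323.808 Y126.290
M5
G00 X323.515 Y108.096
M3 S403
G01 X19.950 Y50.645 F1713
G01 X133.259 Y73.255
G01 X323.515 Y108.096
M5
G00 X219.810 Y15.308
M3 S403
G01 X274.935 Y11.426 F1713
M5
G00 X279.448 Y56.086
M3 S403
G01 X253.766 Y72.280 F1713
G01 X261.232 Y101.709
G01 X291.528 Y103.703
G01 X302.786 Y75.507
G01 X279.448 Y56.086
M5
G00 X189.051 Y124.116
M3 S403
G01 X159.265 Y121.035 F1713
G01 X108.485 Y98.401
G01 X64.988 Y74.013
G01 X57.052 Y65.675
M5
G00 X31.050 Y106.713
M3 S403
G01 X297.646 Y112.379 F1713
M5

viewBox `0 0 356.114 159.874` with mm width/height → 1 unit = 1 mm. Flip: y_m = 159.874 − y_svg.

**Shape 1** — `<path>` rectangle, stroke `#ff8800` → score (S403, F1713). Machine vertices: (134.511,139.021) → (215.542,139.021) → (215.542,121.077) → (134.511,121.077) → (134.511,139.021). Closed: final G1 returns to the first vertex.

**Shape 2** — `<path>` open polyline, stroke `#ff8800` → score (S403, F1713). Machine vertices: (68.291,20.696) → (266.311,10.929) → (323.808,126.290). Open path.

**Shape 3** — `<path>` closed polygon, stroke `#ff8800` → score (S403, F1713). Machine vertices: (323.515,108.096) → (19.950,50.645) → (133.259,73.255) → (323.515,108.096). Closed: final G1 returns to the first vertex.

**Shape 4** — `<polyline>` line segment, stroke `#ff8800` → score (S403, F1713). Machine vertices: (219.810,15.308) → (274.935,11.426). Open path.

**Shape 5** — `<polygon>` regular polygon, stroke `#ff8800` → score (S403, F1713). Machine vertices: (279.448,56.086) → (253.766,72.280) → (261.232,101.709) → (291.528,103.703) → (302.786,75.507) → (279.448,56.086). Closed: final G1 returns to the first vertex.

**Shape 6** — `<path>` cubic bezier, stroke `#ff8800` → score (S403, F1713). Control points (SVG): P0=(189.051,35.758), P1=(175.901,18.918), P2=(31.358,101.692), P3=(57.052,94.199); sampled at t=k/4. Machine vertices: (189.051,124.116) → (159.265,121.035) → (108.485,98.401) → (64.988,74.013) → (57.052,65.675). Open path.

**Shape 7** — `<line>` line segment, stroke `#ff8800` → score (S403, F1713). Machine vertices: (31.050,106.713) → (297.646,112.379). Open path.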